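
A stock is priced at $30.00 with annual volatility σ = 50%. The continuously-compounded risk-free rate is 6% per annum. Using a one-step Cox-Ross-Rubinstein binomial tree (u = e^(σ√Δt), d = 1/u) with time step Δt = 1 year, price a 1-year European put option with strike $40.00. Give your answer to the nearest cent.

CRR parameters: u = e^(σ√Δt) = e^(0.5·√1) = 1.6487, d = 1/u = 0.6065
Per-period rate: rΔt = 0.06·1 = 0.06, so R = e^0.06 = 1.0618
Risk-neutral probability p = (e^0.06 − 0.6065)/(1.6487 − 0.6065) = 0.4553/1.0422 = 0.4369
Terminal stock prices: S_u = 49.46, S_d = 18.2
Terminal payoffs (K − S): max(-9.462, 0) = 0, max(21.8, 0) = 21.8
Node 0 (S = 30): V_0 = e^(−0.06)·[0.4369·0.0000 + 0.5631·21.8041] = 11.5634

$11.56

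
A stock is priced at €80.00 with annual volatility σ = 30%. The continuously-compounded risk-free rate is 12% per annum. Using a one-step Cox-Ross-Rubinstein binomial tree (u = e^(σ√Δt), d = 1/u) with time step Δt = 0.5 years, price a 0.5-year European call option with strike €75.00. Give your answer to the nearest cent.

CRR parameters: u = e^(σ√Δt) = e^(0.3·√0.5) = 1.2363, d = 1/u = 0.8089
Per-period rate: rΔt = 0.12·0.5 = 0.06, so R = e^0.06 = 1.0618
Risk-neutral probability p = (e^0.06 − 0.8089)/(1.2363 − 0.8089) = 0.2530/0.4275 = 0.5918
Terminal stock prices: S_u = 98.9, S_d = 64.71
Terminal payoffs (S − K): max(23.9, 0) = 23.9, max(-10.29, 0) = 0
Node 0 (S = 80): V_0 = e^(−0.06)·[0.5918·23.9049 + 0.4082·0.0000] = 13.3237

€13.32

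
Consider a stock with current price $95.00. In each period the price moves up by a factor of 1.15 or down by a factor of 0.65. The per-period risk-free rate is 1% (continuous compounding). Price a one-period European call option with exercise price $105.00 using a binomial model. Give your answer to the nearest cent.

$3.03

Risk-neutral probability p = (e^0.01 − 0.65)/(1.15 − 0.65) = 0.3601/0.5000 = 0.7201
Terminal stock prices: S_u = 109.2, S_d = 61.75
Terminal payoffs (S − K): max(4.25, 0) = 4.25, max(-43.25, 0) = 0
Node 0 (S = 95): V_0 = e^(−0.01)·[0.7201·4.2500 + 0.2799·0.0000] = 3.0300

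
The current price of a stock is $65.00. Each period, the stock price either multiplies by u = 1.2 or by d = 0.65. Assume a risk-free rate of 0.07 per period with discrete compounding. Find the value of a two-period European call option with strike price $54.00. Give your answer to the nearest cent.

Risk-neutral probability p = (1 + 0.07 − 0.65)/(1.2 − 0.65) = 0.4200/0.5500 = 0.7636
Terminal stock prices: S_uu = 93.6, S_ud = 50.7, S_dd = 27.46
Terminal payoffs (S − K): max(39.6, 0) = 39.6, max(-3.3, 0) = 0, max(-26.54, 0) = 0
Node u (S = 78): V_u = 1/1.07·[0.7636·39.6000 + 0.2364·0.0000] = 28.2617
Node d (S = 42.25): V_d = 1/1.07·[0.7636·0.0000 + 0.2364·0.0000] = 0.0000
Node 0 (S = 65): V_0 = 1/1.07·[0.7636·28.2617 + 0.2364·0.0000] = 20.1698

$20.17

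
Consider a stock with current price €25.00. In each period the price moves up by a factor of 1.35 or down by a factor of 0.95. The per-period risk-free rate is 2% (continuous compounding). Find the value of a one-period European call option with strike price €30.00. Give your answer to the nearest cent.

Risk-neutral probability p = (e^0.02 − 0.95)/(1.35 − 0.95) = 0.0702/0.4000 = 0.1755
Terminal stock prices: S_u = 33.75, S_d = 23.75
Terminal payoffs (S − K): max(3.75, 0) = 3.75, max(-6.25, 0) = 0
Node 0 (S = 25): V_0 = e^(−0.02)·[0.1755·3.7500 + 0.8245·0.0000] = 0.6451

€0.65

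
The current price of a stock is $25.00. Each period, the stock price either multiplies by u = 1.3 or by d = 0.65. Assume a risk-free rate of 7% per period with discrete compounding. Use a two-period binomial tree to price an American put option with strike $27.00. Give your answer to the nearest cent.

Risk-neutral probability p = (1 + 0.07 − 0.65)/(1.3 − 0.65) = 0.4200/0.6500 = 0.6462
Terminal stock prices: S_uu = 42.25, S_ud = 21.12, S_dd = 10.56
Terminal payoffs (K − S): max(-15.25, 0) = 0, max(5.875, 0) = 5.875, max(16.44, 0) = 16.44
Node u (S = 32.5): continuation = 1/1.07·[0.6462·0.0000 + 0.3538·5.8750] = 1.9428; exercise value = 0.0000 ≤ continuation, so V_u = 1.9428
Node d (S = 16.25): continuation = 1/1.07·[0.6462·5.8750 + 0.3538·16.4375] = 8.9836; exercise value = 10.7500 > continuation, so V_d = 10.7500 (exercise)
Node 0 (S = 25): continuation = 1/1.07·[0.6462·1.9428 + 0.3538·10.7500] = 4.7282; exercise value = 2.0000 ≤ continuation, so V_0 = 4.7282

$4.73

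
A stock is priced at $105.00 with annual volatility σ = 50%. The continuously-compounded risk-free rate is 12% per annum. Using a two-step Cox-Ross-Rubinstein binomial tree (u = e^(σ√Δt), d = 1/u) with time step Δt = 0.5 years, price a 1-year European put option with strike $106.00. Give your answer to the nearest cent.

$12.56

CRR parameters: u = e^(σ√Δt) = e^(0.5·√0.5) = 1.4241, d = 1/u = 0.7022
Per-period rate: rΔt = 0.12·0.5 = 0.06, so R = e^0.06 = 1.0618
Risk-neutral probability p = (e^0.06 − 0.7022)/(1.4241 − 0.7022) = 0.3596/0.7219 = 0.4982
Terminal stock prices: S_uu = 213, S_ud = 105, S_dd = 51.77
Terminal payoffs (K − S): max(-107, 0) = 0, max(1, 0) = 1, max(54.23, 0) = 54.23
Node u (S = 149.5): V_u = e^(−0.06)·[0.4982·0.0000 + 0.5018·1.0000] = 0.4726
Node d (S = 73.73): V_d = e^(−0.06)·[0.4982·1.0000 + 0.5018·54.2278] = 26.0972
Node 0 (S = 105): V_0 = e^(−0.06)·[0.4982·0.4726 + 0.5018·26.0972] = 12.5553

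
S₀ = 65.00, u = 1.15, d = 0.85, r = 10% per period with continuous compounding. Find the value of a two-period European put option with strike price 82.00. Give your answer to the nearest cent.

Risk-neutral probability p = (e^0.1 − 0.85)/(1.15 − 0.85) = 0.2552/0.3000 = 0.8506
Terminal stock prices: S_uu = 85.96, S_ud = 63.54, S_dd = 46.96
Terminal payoffs (K − S): max(-3.962, 0) = 0, max(18.46, 0) = 18.46, max(35.04, 0) = 35.04
Node u (S = 74.75): V_u = e^(−0.1)·[0.8506·0.0000 + 0.1494·18.4625] = 2.4963
Node d (S = 55.25): V_d = e^(−0.1)·[0.8506·18.4625 + 0.1494·35.0375] = 18.9467
Node 0 (S = 65): V_0 = e^(−0.1)·[0.8506·2.4963 + 0.1494·18.9467] = 4.4830

4.48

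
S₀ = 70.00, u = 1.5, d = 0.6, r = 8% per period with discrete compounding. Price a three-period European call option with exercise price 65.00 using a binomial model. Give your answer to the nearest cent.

Risk-neutral probability p = (1 + 0.08 − 0.6)/(1.5 − 0.6) = 0.4800/0.9000 = 0.5333
Terminal stock prices: S_uuu = 236.2, S_uud = 94.5, S_udd = 37.8, S_ddd = 15.12
Terminal payoffs (S − K): max(171.2, 0) = 171.2, max(29.5, 0) = 29.5, max(-27.2, 0) = 0, max(-49.88, 0) = 0
Node uu (S = 157.5): V_uu = 1/1.08·[0.5333·171.2500 + 0.4667·29.5000] = 97.3148
Node ud (S = 63): V_ud = 1/1.08·[0.5333·29.5000 + 0.4667·0.0000] = 14.5679
Node dd (S = 25.2): V_dd = 1/1.08·[0.5333·0.0000 + 0.4667·0.0000] = 0.0000
Node u (S = 105): V_u = 1/1.08·[0.5333·97.3148 + 0.4667·14.5679] = 54.3515
Node d (S = 42): V_d = 1/1.08·[0.5333·14.5679 + 0.4667·0.0000] = 7.1940
Node 0 (S = 70): V_0 = 1/1.08·[0.5333·54.3515 + 0.4667·7.1940] = 29.9488

29.95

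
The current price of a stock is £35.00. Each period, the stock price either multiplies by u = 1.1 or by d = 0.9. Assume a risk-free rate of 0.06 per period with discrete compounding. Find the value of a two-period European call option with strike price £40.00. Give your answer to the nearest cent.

£1.34

Risk-neutral probability p = (1 + 0.06 − 0.9)/(1.1 − 0.9) = 0.1600/0.2000 = 0.8000
Terminal stock prices: S_uu = 42.35, S_ud = 34.65, S_dd = 28.35
Terminal payoffs (S − K): max(2.35, 0) = 2.35, max(-5.35, 0) = 0, max(-11.65, 0) = 0
Node u (S = 38.5): V_u = 1/1.06·[0.8000·2.3500 + 0.2000·0.0000] = 1.7736
Node d (S = 31.5): V_d = 1/1.06·[0.8000·0.0000 + 0.2000·0.0000] = 0.0000
Node 0 (S = 35): V_0 = 1/1.06·[0.8000·1.7736 + 0.2000·0.0000] = 1.3386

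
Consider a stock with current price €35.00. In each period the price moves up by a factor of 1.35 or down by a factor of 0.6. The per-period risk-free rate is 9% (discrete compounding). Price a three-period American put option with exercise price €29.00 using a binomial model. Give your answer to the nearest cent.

Risk-neutral probability p = (1 + 0.09 − 0.6)/(1.35 − 0.6) = 0.4900/0.7500 = 0.6533
Terminal stock prices: S_uuu = 86.11, S_uud = 38.27, S_udd = 17.01, S_ddd = 7.56
Terminal payoffs (K − S): max(-57.11, 0) = 0, max(-9.273, 0) = 0, max(11.99, 0) = 11.99, max(21.44, 0) = 21.44
Node uu (S = 63.79): continuation = 1/1.09·[0.6533·0.0000 + 0.3467·0.0000] = 0.0000; exercise value = 0.0000 ≤ continuation, so V_uu = 0.0000
Node ud (S = 28.35): continuation = 1/1.09·[0.6533·0.0000 + 0.3467·11.9900] = 3.8133; exercise value = 0.6500 ≤ continuation, so V_ud = 3.8133
Node dd (S = 12.6): continuation = 1/1.09·[0.6533·11.9900 + 0.3467·21.4400] = 14.0055; exercise value = 16.4000 > continuation, so V_dd = 16.4000 (exercise)
Node u (S = 47.25): continuation = 1/1.09·[0.6533·0.0000 + 0.3467·3.8133] = 1.2128; exercise value = 0.0000 ≤ continuation, so V_u = 1.2128
Node d (S = 21): continuation = 1/1.09·[0.6533·3.8133 + 0.3467·16.4000] = 7.5016; exercise value = 8.0000 > continuation, so V_d = 8.0000 (exercise)
Node 0 (S = 35): continuation = 1/1.09·[0.6533·1.2128 + 0.3467·8.0000] = 3.2713; exercise value = 0.0000 ≤ continuation, so V_0 = 3.2713

€3.27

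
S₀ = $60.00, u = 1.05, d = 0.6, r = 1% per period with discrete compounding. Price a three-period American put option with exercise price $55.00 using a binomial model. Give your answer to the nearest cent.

$4.13

Risk-neutral probability p = (1 + 0.01 − 0.6)/(1.05 − 0.6) = 0.4100/0.4500 = 0.9111
Terminal stock prices: S_uuu = 69.46, S_uud = 39.69, S_udd = 22.68, S_ddd = 12.96
Terminal payoffs (K − S): max(-14.46, 0) = 0, max(15.31, 0) = 15.31, max(32.32, 0) = 32.32, max(42.04, 0) = 42.04
Node uu (S = 66.15): continuation = 1/1.01·[0.9111·0.0000 + 0.0889·15.3100] = 1.3474; exercise value = 0.0000 ≤ continuation, so V_uu = 1.3474
Node ud (S = 37.8): continuation = 1/1.01·[0.9111·15.3100 + 0.0889·32.3200] = 16.6554; exercise value = 17.2000 > continuation, so V_ud = 17.2000 (exercise)
Node dd (S = 21.6): continuation = 1/1.01·[0.9111·32.3200 + 0.0889·42.0400] = 32.8554; exercise value = 33.4000 > continuation, so V_dd = 33.4000 (exercise)
Node u (S = 63): continuation = 1/1.01·[0.9111·1.3474 + 0.0889·17.2000] = 2.7292; exercise value = 0.0000 ≤ continuation, so V_u = 2.7292
Node d (S = 36): continuation = 1/1.01·[0.9111·17.2000 + 0.0889·33.4000] = 18.4554; exercise value = 19.0000 > continuation, so V_d = 19.0000 (exercise)
Node 0 (S = 60): continuation = 1/1.01·[0.9111·2.7292 + 0.0889·19.0000] = 4.1342; exercise value = 0.0000 ≤ continuation, so V_0 = 4.1342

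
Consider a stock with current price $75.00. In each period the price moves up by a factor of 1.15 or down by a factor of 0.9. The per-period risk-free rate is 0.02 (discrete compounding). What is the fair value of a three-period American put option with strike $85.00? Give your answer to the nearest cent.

$10.77

Risk-neutral probability p = (1 + 0.02 − 0.9)/(1.15 − 0.9) = 0.1200/0.2500 = 0.4800
Terminal stock prices: S_uuu = 114.1, S_uud = 89.27, S_udd = 69.86, S_ddd = 54.68
Terminal payoffs (K − S): max(-29.07, 0) = 0, max(-4.269, 0) = 0, max(15.14, 0) = 15.14, max(30.32, 0) = 30.32
Node uu (S = 99.19): continuation = 1/1.02·[0.4800·0.0000 + 0.5200·0.0000] = 0.0000; exercise value = 0.0000 ≤ continuation, so V_uu = 0.0000
Node ud (S = 77.62): continuation = 1/1.02·[0.4800·0.0000 + 0.5200·15.1375] = 7.7172; exercise value = 7.3750 ≤ continuation, so V_ud = 7.7172
Node dd (S = 60.75): continuation = 1/1.02·[0.4800·15.1375 + 0.5200·30.3250] = 22.5833; exercise value = 24.2500 > continuation, so V_dd = 24.2500 (exercise)
Node u (S = 86.25): continuation = 1/1.02·[0.4800·0.0000 + 0.5200·7.7172] = 3.9342; exercise value = 0.0000 ≤ continuation, so V_u = 3.9342
Node d (S = 67.5): continuation = 1/1.02·[0.4800·7.7172 + 0.5200·24.2500] = 15.9943; exercise value = 17.5000 > continuation, so V_d = 17.5000 (exercise)
Node 0 (S = 75): continuation = 1/1.02·[0.4800·3.9342 + 0.5200·17.5000] = 10.7730; exercise value = 10.0000 ≤ continuation, so V_0 = 10.7730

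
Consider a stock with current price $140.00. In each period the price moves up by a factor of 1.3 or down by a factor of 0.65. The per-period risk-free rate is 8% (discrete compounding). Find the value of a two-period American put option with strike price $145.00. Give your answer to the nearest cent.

Risk-neutral probability p = (1 + 0.08 − 0.65)/(1.3 − 0.65) = 0.4300/0.6500 = 0.6615
Terminal stock prices: S_uu = 236.6, S_ud = 118.3, S_dd = 59.15
Terminal payoffs (K − S): max(-91.6, 0) = 0, max(26.7, 0) = 26.7, max(85.85, 0) = 85.85
Node u (S = 182): continuation = 1/1.08·[0.6615·0.0000 + 0.3385·26.7000] = 8.3675; exercise value = 0.0000 ≤ continuation, so V_u = 8.3675
Node d (S = 91): continuation = 1/1.08·[0.6615·26.7000 + 0.3385·85.8500] = 43.2593; exercise value = 54.0000 > continuation, so V_d = 54.0000 (exercise)
Node 0 (S = 140): continuation = 1/1.08·[0.6615·8.3675 + 0.3385·54.0000] = 22.0485; exercise value = 5.0000 ≤ continuation, so V_0 = 22.0485

$22.05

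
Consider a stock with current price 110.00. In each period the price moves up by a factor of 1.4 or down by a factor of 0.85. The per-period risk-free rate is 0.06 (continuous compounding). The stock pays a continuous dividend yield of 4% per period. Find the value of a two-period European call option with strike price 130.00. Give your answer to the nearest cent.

7.61

Per-period risk-free factor R = e^0.06 = 1.0618; dividend-adjusted growth = e^(0.06−0.04) = 1.0202.
Risk-neutral probability p = (1.0202 − 0.85)/(1.4 − 0.85) = 0.1702/0.5500 = 0.3095
Terminal stock prices: S_uu = 215.6, S_ud = 130.9, S_dd = 79.47
Terminal payoffs (S − K): max(85.6, 0) = 85.6, max(0.9, 0) = 0.9, max(-50.53, 0) = 0
Node u (S = 154): V_u = e^(−0.06)·[0.3095·85.6000 + 0.6905·0.9000] = 25.5322
Node d (S = 93.5): V_d = e^(−0.06)·[0.3095·0.9000 + 0.6905·0.0000] = 0.2623
Node 0 (S = 110): V_0 = e^(−0.06)·[0.3095·25.5322 + 0.6905·0.2623] = 7.6116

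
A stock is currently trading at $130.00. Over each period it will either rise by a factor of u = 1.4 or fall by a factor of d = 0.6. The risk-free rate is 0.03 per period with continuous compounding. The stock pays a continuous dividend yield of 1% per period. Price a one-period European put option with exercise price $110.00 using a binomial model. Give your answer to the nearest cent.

Per-period risk-free factor R = e^0.03 = 1.0305; dividend-adjusted growth = e^(0.03−0.01) = 1.0202.
Risk-neutral probability p = (1.0202 − 0.6)/(1.4 − 0.6) = 0.4202/0.8000 = 0.5253
Terminal stock prices: S_u = 182, S_d = 78
Terminal payoffs (K − S): max(-72, 0) = 0, max(32, 0) = 32
Node 0 (S = 130): V_0 = e^(−0.03)·[0.5253·0.0000 + 0.4747·32.0000] = 14.7430

$14.74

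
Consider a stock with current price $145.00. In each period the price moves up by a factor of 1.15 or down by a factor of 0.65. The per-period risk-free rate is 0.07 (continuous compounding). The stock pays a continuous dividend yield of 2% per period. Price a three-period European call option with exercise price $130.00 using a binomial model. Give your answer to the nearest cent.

$37.93

Per-period risk-free factor R = e^0.07 = 1.0725; dividend-adjusted growth = e^(0.07−0.02) = 1.0513.
Risk-neutral probability p = (1.0513 − 0.65)/(1.15 − 0.65) = 0.4013/0.5000 = 0.8025
Terminal stock prices: S_uuu = 220.5, S_uud = 124.6, S_udd = 70.45, S_ddd = 39.82
Terminal payoffs (S − K): max(90.53, 0) = 90.53, max(-5.354, 0) = 0, max(-59.55, 0) = 0, max(-90.18, 0) = 0
Node uu (S = 191.8): V_uu = e^(−0.07)·[0.8025·90.5269 + 0.1975·0.0000] = 67.7399
Node ud (S = 108.4): V_ud = e^(−0.07)·[0.8025·0.0000 + 0.1975·0.0000] = 0.0000
Node dd (S = 61.26): V_dd = e^(−0.07)·[0.8025·0.0000 + 0.1975·0.0000] = 0.0000
Node u (S = 166.8): V_u = e^(−0.07)·[0.8025·67.7399 + 0.1975·0.0000] = 50.6888
Node d (S = 94.25): V_d = e^(−0.07)·[0.8025·0.0000 + 0.1975·0.0000] = 0.0000
Node 0 (S = 145): V_0 = e^(−0.07)·[0.8025·50.6888 + 0.1975·0.0000] = 37.9297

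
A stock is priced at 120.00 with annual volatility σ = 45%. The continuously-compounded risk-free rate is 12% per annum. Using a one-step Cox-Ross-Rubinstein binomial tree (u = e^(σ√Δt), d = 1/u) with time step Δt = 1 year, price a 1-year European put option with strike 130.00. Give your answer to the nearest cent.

CRR parameters: u = e^(σ√Δt) = e^(0.45·√1) = 1.5683, d = 1/u = 0.6376
Per-period rate: rΔt = 0.12·1 = 0.12, so R = e^0.12 = 1.1275
Risk-neutral probability p = (e^0.12 − 0.6376)/(1.5683 − 0.6376) = 0.4899/0.9307 = 0.5264
Terminal stock prices: S_u = 188.2, S_d = 76.52
Terminal payoffs (K − S): max(-58.2, 0) = 0, max(53.48, 0) = 53.48
Node 0 (S = 120): V_0 = e^(−0.12)·[0.5264·0.0000 + 0.4736·53.4846] = 22.4682

22.47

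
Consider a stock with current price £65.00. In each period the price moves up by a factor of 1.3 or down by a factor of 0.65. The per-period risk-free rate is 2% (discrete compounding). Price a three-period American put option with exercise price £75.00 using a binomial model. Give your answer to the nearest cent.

£19.04

Risk-neutral probability p = (1 + 0.02 − 0.65)/(1.3 − 0.65) = 0.3700/0.6500 = 0.5692
Terminal stock prices: S_uuu = 142.8, S_uud = 71.4, S_udd = 35.7, S_ddd = 17.85
Terminal payoffs (K − S): max(-67.81, 0) = 0, max(3.597, 0) = 3.597, max(39.3, 0) = 39.3, max(57.15, 0) = 57.15
Node uu (S = 109.9): continuation = 1/1.02·[0.5692·0.0000 + 0.4308·3.5975] = 1.5193; exercise value = 0.0000 ≤ continuation, so V_uu = 1.5193
Node ud (S = 54.93): continuation = 1/1.02·[0.5692·3.5975 + 0.4308·39.2987] = 18.6044; exercise value = 20.0750 > continuation, so V_ud = 20.0750 (exercise)
Node dd (S = 27.46): continuation = 1/1.02·[0.5692·39.2987 + 0.4308·57.1494] = 46.0669; exercise value = 47.5375 > continuation, so V_dd = 47.5375 (exercise)
Node u (S = 84.5): continuation = 1/1.02·[0.5692·1.5193 + 0.4308·20.0750] = 9.3260; exercise value = 0.0000 ≤ continuation, so V_u = 9.3260
Node d (S = 42.25): continuation = 1/1.02·[0.5692·20.0750 + 0.4308·47.5375] = 31.2794; exercise value = 32.7500 > continuation, so V_d = 32.7500 (exercise)
Node 0 (S = 65): continuation = 1/1.02·[0.5692·9.3260 + 0.4308·32.7500] = 19.0356; exercise value = 10.0000 ≤ continuation, so V_0 = 19.0356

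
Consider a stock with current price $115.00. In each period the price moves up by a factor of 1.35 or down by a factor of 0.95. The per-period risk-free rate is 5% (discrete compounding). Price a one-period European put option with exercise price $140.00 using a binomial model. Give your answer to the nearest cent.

Risk-neutral probability p = (1 + 0.05 − 0.95)/(1.35 − 0.95) = 0.1000/0.4000 = 0.2500
Terminal stock prices: S_u = 155.2, S_d = 109.2
Terminal payoffs (K − S): max(-15.25, 0) = 0, max(30.75, 0) = 30.75
Node 0 (S = 115): V_0 = 1/1.05·[0.2500·0.0000 + 0.7500·30.7500] = 21.9643

$21.96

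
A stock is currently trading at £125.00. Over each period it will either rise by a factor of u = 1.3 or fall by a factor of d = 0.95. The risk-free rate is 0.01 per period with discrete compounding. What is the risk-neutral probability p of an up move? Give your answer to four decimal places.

p = 0.1714

Risk-neutral probability p = (1 + 0.01 − 0.95)/(1.3 − 0.95) = 0.0600/0.3500 = 0.1714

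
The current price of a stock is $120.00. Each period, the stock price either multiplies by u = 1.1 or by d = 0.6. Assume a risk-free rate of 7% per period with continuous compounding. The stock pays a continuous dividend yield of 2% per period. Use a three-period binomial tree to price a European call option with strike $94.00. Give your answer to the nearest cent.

Per-period risk-free factor R = e^0.07 = 1.0725; dividend-adjusted growth = e^(0.07−0.02) = 1.0513.
Risk-neutral probability p = (1.0513 − 0.6)/(1.1 − 0.6) = 0.4513/0.5000 = 0.9025
Terminal stock prices: S_uuu = 159.7, S_uud = 87.12, S_udd = 47.52, S_ddd = 25.92
Terminal payoffs (S − K): max(65.72, 0) = 65.72, max(-6.88, 0) = 0, max(-46.48, 0) = 0, max(-68.08, 0) = 0
Node uu (S = 145.2): V_uu = e^(−0.07)·[0.9025·65.7200 + 0.0975·0.0000] = 55.3050
Node ud (S = 79.2): V_ud = e^(−0.07)·[0.9025·0.0000 + 0.0975·0.0000] = 0.0000
Node dd (S = 43.2): V_dd = e^(−0.07)·[0.9025·0.0000 + 0.0975·0.0000] = 0.0000
Node u (S = 132): V_u = e^(−0.07)·[0.9025·55.3050 + 0.0975·0.0000] = 46.5405
Node d (S = 72): V_d = e^(−0.07)·[0.9025·0.0000 + 0.0975·0.0000] = 0.0000
Node 0 (S = 120): V_0 = e^(−0.07)·[0.9025·46.5405 + 0.0975·0.0000] = 39.1650

$39.17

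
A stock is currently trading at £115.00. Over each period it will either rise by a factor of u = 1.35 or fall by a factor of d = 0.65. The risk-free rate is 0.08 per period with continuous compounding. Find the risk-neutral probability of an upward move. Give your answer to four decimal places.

p = 0.6190

Risk-neutral probability p = (e^0.08 − 0.65)/(1.35 − 0.65) = 0.4333/0.7000 = 0.6190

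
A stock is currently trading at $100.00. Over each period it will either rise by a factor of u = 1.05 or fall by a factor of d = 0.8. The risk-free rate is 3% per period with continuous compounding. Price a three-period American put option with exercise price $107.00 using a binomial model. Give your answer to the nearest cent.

Risk-neutral probability p = (e^0.03 − 0.8)/(1.05 − 0.8) = 0.2305/0.2500 = 0.9218
Terminal stock prices: S_uuu = 115.8, S_uud = 88.2, S_udd = 67.2, S_ddd = 51.2
Terminal payoffs (K − S): max(-8.763, 0) = 0, max(18.8, 0) = 18.8, max(39.8, 0) = 39.8, max(55.8, 0) = 55.8
Node uu (S = 110.2): continuation = e^(−0.03)·[0.9218·0.0000 + 0.0782·18.8000] = 1.4264; exercise value = 0.0000 ≤ continuation, so V_uu = 1.4264
Node ud (S = 84): continuation = e^(−0.03)·[0.9218·18.8000 + 0.0782·39.8000] = 19.8377; exercise value = 23.0000 > continuation, so V_ud = 23.0000 (exercise)
Node dd (S = 64): continuation = e^(−0.03)·[0.9218·39.8000 + 0.0782·55.8000] = 39.8377; exercise value = 43.0000 > continuation, so V_dd = 43.0000 (exercise)
Node u (S = 105): continuation = e^(−0.03)·[0.9218·1.4264 + 0.0782·23.0000] = 3.0210; exercise value = 2.0000 ≤ continuation, so V_u = 3.0210
Node d (S = 80): continuation = e^(−0.03)·[0.9218·23.0000 + 0.0782·43.0000] = 23.8377; exercise value = 27.0000 > continuation, so V_d = 27.0000 (exercise)
Node 0 (S = 100): continuation = e^(−0.03)·[0.9218·3.0210 + 0.0782·27.0000] = 4.7511; exercise value = 7.0000 > continuation, so V_0 = 7.0000 (exercise)

$7.00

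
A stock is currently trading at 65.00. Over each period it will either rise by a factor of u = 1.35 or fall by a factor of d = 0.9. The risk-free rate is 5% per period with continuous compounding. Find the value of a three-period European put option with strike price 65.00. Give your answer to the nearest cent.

4.44

Risk-neutral probability p = (e^0.05 − 0.9)/(1.35 − 0.9) = 0.1513/0.4500 = 0.3362
Terminal stock prices: S_uuu = 159.9, S_uud = 106.6, S_udd = 71.08, S_ddd = 47.39
Terminal payoffs (K − S): max(-94.92, 0) = 0, max(-41.62, 0) = 0, max(-6.078, 0) = 0, max(17.61, 0) = 17.61
Node uu (S = 118.5): V_uu = e^(−0.05)·[0.3362·0.0000 + 0.6638·0.0000] = 0.0000
Node ud (S = 78.98): V_ud = e^(−0.05)·[0.3362·0.0000 + 0.6638·0.0000] = 0.0000
Node dd (S = 52.65): V_dd = e^(−0.05)·[0.3362·0.0000 + 0.6638·17.6150] = 11.1233
Node u (S = 87.75): V_u = e^(−0.05)·[0.3362·0.0000 + 0.6638·0.0000] = 0.0000
Node d (S = 58.5): V_d = e^(−0.05)·[0.3362·0.0000 + 0.6638·11.1233] = 7.0240
Node 0 (S = 65): V_0 = e^(−0.05)·[0.3362·0.0000 + 0.6638·7.0240] = 4.4354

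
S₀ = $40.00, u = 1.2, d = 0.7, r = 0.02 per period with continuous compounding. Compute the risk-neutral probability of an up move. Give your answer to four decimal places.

p = 0.6404

Risk-neutral probability p = (e^0.02 − 0.7)/(1.2 − 0.7) = 0.3202/0.5000 = 0.6404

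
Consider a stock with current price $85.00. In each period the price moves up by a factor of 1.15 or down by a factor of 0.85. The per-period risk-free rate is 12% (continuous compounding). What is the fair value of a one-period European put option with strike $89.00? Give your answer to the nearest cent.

$1.11

Risk-neutral probability p = (e^0.12 − 0.85)/(1.15 − 0.85) = 0.2775/0.3000 = 0.9250
Terminal stock prices: S_u = 97.75, S_d = 72.25
Terminal payoffs (K − S): max(-8.75, 0) = 0, max(16.75, 0) = 16.75
Node 0 (S = 85): V_0 = e^(−0.12)·[0.9250·0.0000 + 0.0750·16.7500] = 1.1143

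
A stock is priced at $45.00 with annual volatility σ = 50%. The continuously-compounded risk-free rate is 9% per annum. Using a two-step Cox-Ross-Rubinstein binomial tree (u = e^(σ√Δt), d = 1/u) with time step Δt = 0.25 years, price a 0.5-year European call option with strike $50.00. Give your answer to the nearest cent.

$5.39

CRR parameters: u = e^(σ√Δt) = e^(0.5·√0.25) = 1.2840, d = 1/u = 0.7788
Per-period rate: rΔt = 0.09·0.25 = 0.0225, so R = e^0.0225 = 1.0228
Risk-neutral probability p = (e^0.0225 − 0.7788)/(1.2840 − 0.7788) = 0.2440/0.5052 = 0.4829
Terminal stock prices: S_uu = 74.19, S_ud = 45, S_dd = 27.29
Terminal payoffs (S − K): max(24.19, 0) = 24.19, max(-5, 0) = 0, max(-22.71, 0) = 0
Node u (S = 57.78): V_u = e^(−0.0225)·[0.4829·24.1925 + 0.5171·0.0000] = 11.4217
Node d (S = 35.05): V_d = e^(−0.0225)·[0.4829·0.0000 + 0.5171·0.0000] = 0.0000
Node 0 (S = 45): V_0 = e^(−0.0225)·[0.4829·11.4217 + 0.5171·0.0000] = 5.3924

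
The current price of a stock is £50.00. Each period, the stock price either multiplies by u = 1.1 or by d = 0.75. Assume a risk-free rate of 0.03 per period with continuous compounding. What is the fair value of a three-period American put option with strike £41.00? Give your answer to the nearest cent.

£1.06

Risk-neutral probability p = (e^0.03 − 0.75)/(1.1 − 0.75) = 0.2805/0.3500 = 0.8013
Terminal stock prices: S_uuu = 66.55, S_uud = 45.38, S_udd = 30.94, S_ddd = 21.09
Terminal payoffs (K − S): max(-25.55, 0) = 0, max(-4.375, 0) = 0, max(10.06, 0) = 10.06, max(19.91, 0) = 19.91
Node uu (S = 60.5): continuation = e^(−0.03)·[0.8013·0.0000 + 0.1987·0.0000] = 0.0000; exercise value = 0.0000 ≤ continuation, so V_uu = 0.0000
Node ud (S = 41.25): continuation = e^(−0.03)·[0.8013·0.0000 + 0.1987·10.0625] = 1.9403; exercise value = 0.0000 ≤ continuation, so V_ud = 1.9403
Node dd (S = 28.12): continuation = e^(−0.03)·[0.8013·10.0625 + 0.1987·19.9062] = 11.6633; exercise value = 12.8750 > continuation, so V_dd = 12.8750 (exercise)
Node u (S = 55): continuation = e^(−0.03)·[0.8013·0.0000 + 0.1987·1.9403] = 0.3742; exercise value = 0.0000 ≤ continuation, so V_u = 0.3742
Node d (S = 37.5): continuation = e^(−0.03)·[0.8013·1.9403 + 0.1987·12.8750] = 3.9915; exercise value = 3.5000 ≤ continuation, so V_d = 3.9915
Node 0 (S = 50): continuation = e^(−0.03)·[0.8013·0.3742 + 0.1987·3.9915] = 1.0606; exercise value = 0.0000 ≤ continuation, so V_0 = 1.0606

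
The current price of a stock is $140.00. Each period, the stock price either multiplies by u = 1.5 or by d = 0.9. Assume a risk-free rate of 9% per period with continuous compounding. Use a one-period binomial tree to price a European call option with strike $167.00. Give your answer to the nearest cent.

Risk-neutral probability p = (e^0.09 − 0.9)/(1.5 − 0.9) = 0.1942/0.6000 = 0.3236
Terminal stock prices: S_u = 210, S_d = 126
Terminal payoffs (S − K): max(43, 0) = 43, max(-41, 0) = 0
Node 0 (S = 140): V_0 = e^(−0.09)·[0.3236·43.0000 + 0.6764·0.0000] = 12.7181

$12.72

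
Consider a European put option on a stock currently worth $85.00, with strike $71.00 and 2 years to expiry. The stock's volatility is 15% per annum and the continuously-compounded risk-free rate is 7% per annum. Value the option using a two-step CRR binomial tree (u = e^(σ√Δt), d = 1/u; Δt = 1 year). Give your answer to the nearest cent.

CRR parameters: u = e^(σ√Δt) = e^(0.15·√1) = 1.1618, d = 1/u = 0.8607
Per-period rate: rΔt = 0.07·1 = 0.07, so R = e^0.07 = 1.0725
Risk-neutral probability p = (e^0.07 − 0.8607)/(1.1618 − 0.8607) = 0.2118/0.3011 = 0.7034
Terminal stock prices: S_uu = 114.7, S_ud = 85, S_dd = 62.97
Terminal payoffs (K − S): max(-43.74, 0) = 0, max(-14, 0) = 0, max(8.03, 0) = 8.03
Node u (S = 98.76): V_u = e^(−0.07)·[0.7034·0.0000 + 0.2966·0.0000] = 0.0000
Node d (S = 73.16): V_d = e^(−0.07)·[0.7034·0.0000 + 0.2966·8.0305] = 2.2211
Node 0 (S = 85): V_0 = e^(−0.07)·[0.7034·0.0000 + 0.2966·2.2211] = 0.6143

$0.61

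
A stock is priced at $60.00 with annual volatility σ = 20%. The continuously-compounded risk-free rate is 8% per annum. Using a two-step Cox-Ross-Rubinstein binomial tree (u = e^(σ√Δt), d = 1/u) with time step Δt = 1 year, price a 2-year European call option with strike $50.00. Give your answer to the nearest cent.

$18.37

CRR parameters: u = e^(σ√Δt) = e^(0.2·√1) = 1.2214, d = 1/u = 0.8187
Per-period rate: rΔt = 0.08·1 = 0.08, so R = e^0.08 = 1.0833
Risk-neutral probability p = (e^0.08 − 0.8187)/(1.2214 − 0.8187) = 0.2646/0.4027 = 0.6570
Terminal stock prices: S_uu = 89.51, S_ud = 60, S_dd = 40.22
Terminal payoffs (S − K): max(39.51, 0) = 39.51, max(10, 0) = 10, max(-9.781, 0) = 0
Node u (S = 73.28): V_u = e^(−0.08)·[0.6570·39.5095 + 0.3430·10.0000] = 27.1283
Node d (S = 49.12): V_d = e^(−0.08)·[0.6570·10.0000 + 0.3430·0.0000] = 6.0649
Node 0 (S = 60): V_0 = e^(−0.08)·[0.6570·27.1283 + 0.3430·6.0649] = 18.3734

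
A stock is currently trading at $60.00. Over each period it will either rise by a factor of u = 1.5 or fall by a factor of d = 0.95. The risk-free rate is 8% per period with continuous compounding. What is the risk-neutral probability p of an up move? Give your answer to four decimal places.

p = 0.2423

Risk-neutral probability p = (e^0.08 − 0.95)/(1.5 − 0.95) = 0.1333/0.5500 = 0.2423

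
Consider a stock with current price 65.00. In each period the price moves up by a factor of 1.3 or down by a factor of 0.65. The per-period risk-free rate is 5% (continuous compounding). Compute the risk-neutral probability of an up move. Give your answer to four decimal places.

p = 0.6173

Risk-neutral probability p = (e^0.05 − 0.65)/(1.3 − 0.65) = 0.4013/0.6500 = 0.6173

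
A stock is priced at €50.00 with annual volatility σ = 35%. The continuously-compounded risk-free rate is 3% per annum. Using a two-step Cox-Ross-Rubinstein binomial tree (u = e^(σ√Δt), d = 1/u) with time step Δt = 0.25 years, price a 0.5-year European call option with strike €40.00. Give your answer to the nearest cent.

€11.88

CRR parameters: u = e^(σ√Δt) = e^(0.35·√0.25) = 1.1912, d = 1/u = 0.8395
Per-period rate: rΔt = 0.03·0.25 = 0.0075, so R = e^0.0075 = 1.0075
Risk-neutral probability p = (e^0.0075 − 0.8395)/(1.1912 − 0.8395) = 0.1681/0.3518 = 0.4778
Terminal stock prices: S_uu = 70.95, S_ud = 50, S_dd = 35.23
Terminal payoffs (S − K): max(30.95, 0) = 30.95, max(10, 0) = 10, max(-4.766, 0) = 0
Node u (S = 59.56): V_u = e^(−0.0075)·[0.4778·30.9534 + 0.5222·10.0000] = 19.8612
Node d (S = 41.97): V_d = e^(−0.0075)·[0.4778·10.0000 + 0.5222·0.0000] = 4.7419
Node 0 (S = 50): V_0 = e^(−0.0075)·[0.4778·19.8612 + 0.5222·4.7419] = 11.8759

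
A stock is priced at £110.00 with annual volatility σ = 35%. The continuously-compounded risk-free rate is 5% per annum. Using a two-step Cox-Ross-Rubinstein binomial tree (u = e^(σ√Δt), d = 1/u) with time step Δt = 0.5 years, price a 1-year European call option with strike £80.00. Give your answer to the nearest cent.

£37.12

CRR parameters: u = e^(σ√Δt) = e^(0.35·√0.5) = 1.2808, d = 1/u = 0.7808
Per-period rate: rΔt = 0.05·0.5 = 0.025, so R = e^0.025 = 1.0253
Risk-neutral probability p = (e^0.025 − 0.7808)/(1.2808 − 0.7808) = 0.2446/0.5000 = 0.4891
Terminal stock prices: S_uu = 180.5, S_ud = 110, S_dd = 67.05
Terminal payoffs (S − K): max(100.5, 0) = 100.5, max(30, 0) = 30, max(-12.95, 0) = 0
Node u (S = 140.9): V_u = e^(−0.025)·[0.4891·100.4502 + 0.5109·30.0000] = 62.8636
Node d (S = 85.88): V_d = e^(−0.025)·[0.4891·30.0000 + 0.5109·0.0000] = 14.3098
Node 0 (S = 110): V_0 = e^(−0.025)·[0.4891·62.8636 + 0.5109·14.3098] = 37.1163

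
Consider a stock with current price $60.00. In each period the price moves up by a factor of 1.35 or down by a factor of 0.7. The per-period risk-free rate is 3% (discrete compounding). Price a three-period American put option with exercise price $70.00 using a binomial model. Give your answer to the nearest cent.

$16.80

Risk-neutral probability p = (1 + 0.03 − 0.7)/(1.35 − 0.7) = 0.3300/0.6500 = 0.5077
Terminal stock prices: S_uuu = 147.6, S_uud = 76.55, S_udd = 39.69, S_ddd = 20.58
Terminal payoffs (K − S): max(-77.62, 0) = 0, max(-6.545, 0) = 0, max(30.31, 0) = 30.31, max(49.42, 0) = 49.42
Node uu (S = 109.4): continuation = 1/1.03·[0.5077·0.0000 + 0.4923·0.0000] = 0.0000; exercise value = 0.0000 ≤ continuation, so V_uu = 0.0000
Node ud (S = 56.7): continuation = 1/1.03·[0.5077·0.0000 + 0.4923·30.3100] = 14.4872; exercise value = 13.3000 ≤ continuation, so V_ud = 14.4872
Node dd (S = 29.4): continuation = 1/1.03·[0.5077·30.3100 + 0.4923·49.4200] = 38.5612; exercise value = 40.6000 > continuation, so V_dd = 40.6000 (exercise)
Node u (S = 81): continuation = 1/1.03·[0.5077·0.0000 + 0.4923·14.4872] = 6.9244; exercise value = 0.0000 ≤ continuation, so V_u = 6.9244
Node d (S = 42): continuation = 1/1.03·[0.5077·14.4872 + 0.4923·40.6000] = 26.5464; exercise value = 28.0000 > continuation, so V_d = 28.0000 (exercise)
Node 0 (S = 60): continuation = 1/1.03·[0.5077·6.9244 + 0.4923·28.0000] = 16.7962; exercise value = 10.0000 ≤ continuation, so V_0 = 16.7962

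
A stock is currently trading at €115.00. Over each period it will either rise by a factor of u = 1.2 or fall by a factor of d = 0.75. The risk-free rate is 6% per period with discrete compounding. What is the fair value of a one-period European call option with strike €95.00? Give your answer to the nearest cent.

€27.95

Risk-neutral probability p = (1 + 0.06 − 0.75)/(1.2 − 0.75) = 0.3100/0.4500 = 0.6889
Terminal stock prices: S_u = 138, S_d = 86.25
Terminal payoffs (S − K): max(43, 0) = 43, max(-8.75, 0) = 0
Node 0 (S = 115): V_0 = 1/1.06·[0.6889·43.0000 + 0.3111·0.0000] = 27.9455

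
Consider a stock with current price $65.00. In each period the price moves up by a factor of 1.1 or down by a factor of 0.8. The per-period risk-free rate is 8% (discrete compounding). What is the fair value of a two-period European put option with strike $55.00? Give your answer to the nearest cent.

$0.05

Risk-neutral probability p = (1 + 0.08 − 0.8)/(1.1 − 0.8) = 0.2800/0.3000 = 0.9333
Terminal stock prices: S_uu = 78.65, S_ud = 57.2, S_dd = 41.6
Terminal payoffs (K − S): max(-23.65, 0) = 0, max(-2.2, 0) = 0, max(13.4, 0) = 13.4
Node u (S = 71.5): V_u = 1/1.08·[0.9333·0.0000 + 0.0667·0.0000] = 0.0000
Node d (S = 52): V_d = 1/1.08·[0.9333·0.0000 + 0.0667·13.4000] = 0.8272
Node 0 (S = 65): V_0 = 1/1.08·[0.9333·0.0000 + 0.0667·0.8272] = 0.0511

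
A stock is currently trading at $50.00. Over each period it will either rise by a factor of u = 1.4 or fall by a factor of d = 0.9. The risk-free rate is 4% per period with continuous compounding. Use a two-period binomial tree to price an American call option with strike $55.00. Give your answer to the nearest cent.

$6.14

Risk-neutral probability p = (e^0.04 − 0.9)/(1.4 − 0.9) = 0.1408/0.5000 = 0.2816
Terminal stock prices: S_uu = 98, S_ud = 63, S_dd = 40.5
Terminal payoffs (S − K): max(43, 0) = 43, max(8, 0) = 8, max(-14.5, 0) = 0
Node u (S = 70): continuation = e^(−0.04)·[0.2816·43.0000 + 0.7184·8.0000] = 17.1566; exercise value = 15.0000 ≤ continuation, so V_u = 17.1566
Node d (S = 45): continuation = e^(−0.04)·[0.2816·8.0000 + 0.7184·0.0000] = 2.1646; exercise value = 0.0000 ≤ continuation, so V_d = 2.1646
Node 0 (S = 50): continuation = e^(−0.04)·[0.2816·17.1566 + 0.7184·2.1646] = 6.1363; exercise value = 0.0000 ≤ continuation, so V_0 = 6.1363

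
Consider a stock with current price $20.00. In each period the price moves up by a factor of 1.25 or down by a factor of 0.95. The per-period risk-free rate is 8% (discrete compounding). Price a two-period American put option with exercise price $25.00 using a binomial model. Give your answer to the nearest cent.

Risk-neutral probability p = (1 + 0.08 − 0.95)/(1.25 − 0.95) = 0.1300/0.3000 = 0.4333
Terminal stock prices: S_uu = 31.25, S_ud = 23.75, S_dd = 18.05
Terminal payoffs (K − S): max(-6.25, 0) = 0, max(1.25, 0) = 1.25, max(6.95, 0) = 6.95
Node u (S = 25): continuation = 1/1.08·[0.4333·0.0000 + 0.5667·1.2500] = 0.6559; exercise value = 0.0000 ≤ continuation, so V_u = 0.6559
Node d (S = 19): continuation = 1/1.08·[0.4333·1.2500 + 0.5667·6.9500] = 4.1481; exercise value = 6.0000 > continuation, so V_d = 6.0000 (exercise)
Node 0 (S = 20): continuation = 1/1.08·[0.4333·0.6559 + 0.5667·6.0000] = 3.4113; exercise value = 5.0000 > continuation, so V_0 = 5.0000 (exercise)

$5.00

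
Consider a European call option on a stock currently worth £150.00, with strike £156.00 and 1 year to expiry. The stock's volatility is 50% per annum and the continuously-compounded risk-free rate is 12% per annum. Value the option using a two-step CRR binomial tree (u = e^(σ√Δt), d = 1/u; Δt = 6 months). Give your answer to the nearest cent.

CRR parameters: u = e^(σ√Δt) = e^(0.5·√0.5) = 1.4241, d = 1/u = 0.7022
Per-period rate: rΔt = 0.12·0.5 = 0.06, so R = e^0.06 = 1.0618
Risk-neutral probability p = (e^0.06 − 0.7022)/(1.4241 − 0.7022) = 0.3596/0.7219 = 0.4982
Terminal stock prices: S_uu = 304.2, S_ud = 150, S_dd = 73.96
Terminal payoffs (S − K): max(148.2, 0) = 148.2, max(-6, 0) = 0, max(-82.04, 0) = 0
Node u (S = 213.6): V_u = e^(−0.06)·[0.4982·148.2172 + 0.5018·0.0000] = 69.5382
Node d (S = 105.3): V_d = e^(−0.06)·[0.4982·0.0000 + 0.5018·0.0000] = 0.0000
Node 0 (S = 150): V_0 = e^(−0.06)·[0.4982·69.5382 + 0.5018·0.0000] = 32.6248

£32.62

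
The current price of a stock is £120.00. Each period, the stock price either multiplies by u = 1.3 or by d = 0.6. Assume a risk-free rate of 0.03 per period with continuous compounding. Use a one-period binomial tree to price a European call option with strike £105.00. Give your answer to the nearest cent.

Risk-neutral probability p = (e^0.03 − 0.6)/(1.3 − 0.6) = 0.4305/0.7000 = 0.6149
Terminal stock prices: S_u = 156, S_d = 72
Terminal payoffs (S − K): max(51, 0) = 51, max(-33, 0) = 0
Node 0 (S = 120): V_0 = e^(−0.03)·[0.6149·51.0000 + 0.3851·0.0000] = 30.4348

£30.43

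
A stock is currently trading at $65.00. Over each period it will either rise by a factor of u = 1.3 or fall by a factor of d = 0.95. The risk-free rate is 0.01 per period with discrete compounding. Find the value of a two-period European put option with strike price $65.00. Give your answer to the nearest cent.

$4.27

Risk-neutral probability p = (1 + 0.01 − 0.95)/(1.3 − 0.95) = 0.0600/0.3500 = 0.1714
Terminal stock prices: S_uu = 109.9, S_ud = 80.27, S_dd = 58.66
Terminal payoffs (K − S): max(-44.85, 0) = 0, max(-15.27, 0) = 0, max(6.337, 0) = 6.337
Node u (S = 84.5): V_u = 1/1.01·[0.1714·0.0000 + 0.8286·0.0000] = 0.0000
Node d (S = 61.75): V_d = 1/1.01·[0.1714·0.0000 + 0.8286·6.3375] = 5.1991
Node 0 (S = 65): V_0 = 1/1.01·[0.1714·0.0000 + 0.8286·5.1991] = 4.2652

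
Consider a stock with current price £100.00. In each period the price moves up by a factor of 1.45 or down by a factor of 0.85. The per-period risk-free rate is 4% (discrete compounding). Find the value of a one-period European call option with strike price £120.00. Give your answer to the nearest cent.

£7.61

Risk-neutral probability p = (1 + 0.04 − 0.85)/(1.45 − 0.85) = 0.1900/0.6000 = 0.3167
Terminal stock prices: S_u = 145, S_d = 85
Terminal payoffs (S − K): max(25, 0) = 25, max(-35, 0) = 0
Node 0 (S = 100): V_0 = 1/1.04·[0.3167·25.0000 + 0.6833·0.0000] = 7.6122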